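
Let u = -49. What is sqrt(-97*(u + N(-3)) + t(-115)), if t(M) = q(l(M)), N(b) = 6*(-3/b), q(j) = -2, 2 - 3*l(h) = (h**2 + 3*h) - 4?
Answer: sqrt(4169) ≈ 64.568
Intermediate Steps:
l(h) = 2 - h - h**2/3 (l(h) = 2/3 - ((h**2 + 3*h) - 4)/3 = 2/3 - (-4 + h**2 + 3*h)/3 = 2/3 + (4/3 - h - h**2/3) = 2 - h - h**2/3)
N(b) = -18/b
t(M) = -2
sqrt(-97*(u + N(-3)) + t(-115)) = sqrt(-97*(-49 - 18/(-3)) - 2) = sqrt(-97*(-49 - 18*(-1/3)) - 2) = sqrt(-97*(-49 + 6) - 2) = sqrt(-97*(-43) - 2) = sqrt(4171 - 2) = sqrt(4169)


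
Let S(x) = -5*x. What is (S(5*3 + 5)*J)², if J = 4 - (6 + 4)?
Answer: 360000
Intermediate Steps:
J = -6 (J = 4 - 1*10 = 4 - 10 = -6)
(S(5*3 + 5)*J)² = (-5*(5*3 + 5)*(-6))² = (-5*(15 + 5)*(-6))² = (-5*20*(-6))² = (-100*(-6))² = 600² = 360000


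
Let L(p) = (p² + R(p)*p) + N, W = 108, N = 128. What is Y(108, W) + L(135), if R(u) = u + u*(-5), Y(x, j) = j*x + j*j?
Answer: -31219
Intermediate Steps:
Y(x, j) = j² + j*x (Y(x, j) = j*x + j² = j² + j*x)
R(u) = -4*u (R(u) = u - 5*u = -4*u)
L(p) = 128 - 3*p² (L(p) = (p² + (-4*p)*p) + 128 = (p² - 4*p²) + 128 = -3*p² + 128 = 128 - 3*p²)
Y(108, W) + L(135) = 108*(108 + 108) + (128 - 3*135²) = 108*216 + (128 - 3*18225) = 23328 + (128 - 54675) = 23328 - 54547 = -31219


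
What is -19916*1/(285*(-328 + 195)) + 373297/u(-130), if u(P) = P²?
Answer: 2897280637/128118900 ≈ 22.614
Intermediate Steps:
-19916*1/(285*(-328 + 195)) + 373297/u(-130) = -19916*1/(285*(-328 + 195)) + 373297/((-130)²) = -19916/(285*(-133)) + 373297/16900 = -19916/(-37905) + 373297*(1/16900) = -19916*(-1/37905) + 373297/16900 = 19916/37905 + 373297/16900 = 2897280637/128118900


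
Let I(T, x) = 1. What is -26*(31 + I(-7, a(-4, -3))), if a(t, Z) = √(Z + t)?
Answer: -832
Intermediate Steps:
-26*(31 + I(-7, a(-4, -3))) = -26*(31 + 1) = -26*32 = -832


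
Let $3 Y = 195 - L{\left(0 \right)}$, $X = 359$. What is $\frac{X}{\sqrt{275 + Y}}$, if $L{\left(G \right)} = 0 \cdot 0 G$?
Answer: $\frac{359 \sqrt{85}}{170} \approx 19.47$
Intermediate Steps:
$L{\left(G \right)} = 0$ ($L{\left(G \right)} = 0 G = 0$)
$Y = 65$ ($Y = \frac{195 - 0}{3} = \frac{195 + 0}{3} = \frac{1}{3} \cdot 195 = 65$)
$\frac{X}{\sqrt{275 + Y}} = \frac{359}{\sqrt{275 + 65}} = \frac{359}{\sqrt{340}} = \frac{359}{2 \sqrt{85}} = 359 \frac{\sqrt{85}}{170} = \frac{359 \sqrt{85}}{170}$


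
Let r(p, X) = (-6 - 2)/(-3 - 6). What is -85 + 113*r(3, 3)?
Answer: 139/9 ≈ 15.444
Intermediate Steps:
r(p, X) = 8/9 (r(p, X) = -8/(-9) = -8*(-1/9) = 8/9)
-85 + 113*r(3, 3) = -85 + 113*(8/9) = -85 + 904/9 = 139/9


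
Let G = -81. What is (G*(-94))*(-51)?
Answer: -388314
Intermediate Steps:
(G*(-94))*(-51) = -81*(-94)*(-51) = 7614*(-51) = -388314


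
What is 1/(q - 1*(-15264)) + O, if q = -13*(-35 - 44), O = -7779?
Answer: -126727688/16291 ≈ -7779.0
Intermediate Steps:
q = 1027 (q = -13*(-79) = 1027)
1/(q - 1*(-15264)) + O = 1/(1027 - 1*(-15264)) - 7779 = 1/(1027 + 15264) - 7779 = 1/16291 - 7779 = -126727688/16291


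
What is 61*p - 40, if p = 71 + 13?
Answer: 5084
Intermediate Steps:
p = 84
61*p - 40 = 61*84 - 40 = 5124 - 40 = 5084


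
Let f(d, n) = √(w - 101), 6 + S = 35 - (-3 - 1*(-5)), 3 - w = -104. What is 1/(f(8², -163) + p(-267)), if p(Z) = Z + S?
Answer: -40/9599 - √6/57594 ≈ -0.0042096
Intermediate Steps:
w = 107 (w = 3 - 1*(-104) = 3 + 104 = 107)
S = 27 (S = -6 + (35 - (-3 - 1*(-5))) = -6 + (35 - (-3 + 5)) = -6 + (35 - 1*2) = -6 + (35 - 2) = -6 + 33 = 27)
f(d, n) = √6 (f(d, n) = √(107 - 101) = √6)
p(Z) = 27 + Z (p(Z) = Z + 27 = 27 + Z)
1/(f(8², -163) + p(-267)) = 1/(√6 + (27 - 267)) = 1/(√6 - 240) = 1/(-240 + √6)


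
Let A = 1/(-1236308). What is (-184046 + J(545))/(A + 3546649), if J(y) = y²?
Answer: 139676841532/4384750531891 ≈ 0.031855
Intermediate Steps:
A = -1/1236308 ≈ -8.0886e-7
(-184046 + J(545))/(A + 3546649) = (-184046 + 545²)/(-1/1236308 + 3546649) = (-184046 + 297025)/(4384750531891/1236308) = 112979*(1236308/4384750531891) = 139676841532/4384750531891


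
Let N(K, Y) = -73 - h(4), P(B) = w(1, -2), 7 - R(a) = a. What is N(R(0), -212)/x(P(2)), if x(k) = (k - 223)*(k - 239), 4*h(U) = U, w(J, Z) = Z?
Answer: -74/54225 ≈ -0.0013647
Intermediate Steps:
R(a) = 7 - a
h(U) = U/4
P(B) = -2
N(K, Y) = -74 (N(K, Y) = -73 - 4/4 = -73 - 1*1 = -73 - 1 = -74)
x(k) = (-239 + k)*(-223 + k) (x(k) = (-223 + k)*(-239 + k) = (-239 + k)*(-223 + k))
N(R(0), -212)/x(P(2)) = -74/(53297 + (-2)**2 - 462*(-2)) = -74/(53297 + 4 + 924) = -74/54225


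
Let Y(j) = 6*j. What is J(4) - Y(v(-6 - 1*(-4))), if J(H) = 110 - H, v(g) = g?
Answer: 118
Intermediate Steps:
J(4) - Y(v(-6 - 1*(-4))) = (110 - 1*4) - 6*(-6 - 1*(-4)) = (110 - 4) - 6*(-6 + 4) = 106 - 6*(-2) = 106 - 1*(-12) = 106 + 12 = 118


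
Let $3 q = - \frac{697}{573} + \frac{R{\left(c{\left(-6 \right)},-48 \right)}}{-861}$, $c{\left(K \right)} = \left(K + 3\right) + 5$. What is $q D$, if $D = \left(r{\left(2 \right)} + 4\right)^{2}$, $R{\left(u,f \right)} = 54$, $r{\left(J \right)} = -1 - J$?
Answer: $- \frac{210353}{493353} \approx -0.42637$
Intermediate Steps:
$c{\left(K \right)} = 8 + K$ ($c{\left(K \right)} = \left(3 + K\right) + 5 = 8 + K$)
$D = 1$ ($D = \left(\left(-1 - 2\right) + 4\right)^{2} = \left(-3 + 4\right)^{2} = 1^{2} = 1$)
$q = - \frac{210353}{493353}$ ($q = \frac{- \frac{697}{573} + \frac{54}{-861}}{3} = \frac{\left(-697\right) \frac{1}{573} + 54 \left(- \frac{1}{861}\right)}{3} = \frac{- \frac{697}{573} - \frac{18}{287}}{3} = \frac{1}{3} \left(- \frac{210353}{164451}\right) = - \frac{210353}{493353} \approx -0.42637$)
$q D = \left(- \frac{210353}{493353}\right) 1 = - \frac{210353}{493353}$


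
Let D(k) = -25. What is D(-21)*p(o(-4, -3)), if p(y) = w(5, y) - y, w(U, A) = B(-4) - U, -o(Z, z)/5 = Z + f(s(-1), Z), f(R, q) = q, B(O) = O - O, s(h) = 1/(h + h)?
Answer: 1125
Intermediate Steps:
s(h) = 1/(2*h)
B(O) = 0
o(Z, z) = -10*Z (o(Z, z) = -5*(Z + Z) = -10*Z)
w(U, A) = -U (w(U, A) = 0 - U = -U)
p(y) = -5 - y (p(y) = -1*5 - y = -5 - y)
D(-21)*p(o(-4, -3)) = -25*(-5 - (-10)*(-4)) = -25*(-5 - 1*40) = -25*(-5 - 40) = -25*(-45) = 1125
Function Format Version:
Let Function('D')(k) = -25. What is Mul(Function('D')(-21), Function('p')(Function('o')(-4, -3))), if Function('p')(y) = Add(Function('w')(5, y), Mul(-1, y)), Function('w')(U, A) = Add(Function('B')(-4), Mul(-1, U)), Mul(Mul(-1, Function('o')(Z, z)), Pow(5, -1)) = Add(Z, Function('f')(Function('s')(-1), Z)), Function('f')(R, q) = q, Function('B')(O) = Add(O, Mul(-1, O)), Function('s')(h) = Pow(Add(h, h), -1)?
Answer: 1125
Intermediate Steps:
Function('s')(h) = Mul(Rational(1, 2), Pow(h, -1)) (Function('s')(h) = Pow(Mul(2, h), -1) = Mul(Rational(1, 2), Pow(h, -1)))
Function('B')(O) = 0
Function('o')(Z, z) = Mul(-10, Z) (Function('o')(Z, z) = Mul(-5, Add(Z, Z)) = Mul(-5, Mul(2, Z)) = Mul(-10, Z))
Function('w')(U, A) = Mul(-1, U) (Function('w')(U, A) = Add(0, Mul(-1, U)) = Mul(-1, U))
Function('p')(y) = Add(-5, Mul(-1, y)) (Function('p')(y) = Add(Mul(-1, 5), Mul(-1, y)) = Add(-5, Mul(-1, y)))
Mul(Function('D')(-21), Function('p')(Function('o')(-4, -3))) = Mul(-25, Add(-5, Mul(-1, Mul(-10, -4)))) = Mul(-25, Add(-5, Mul(-1, 40))) = Mul(-25, Add(-5, -40)) = Mul(-25, -45) = 1125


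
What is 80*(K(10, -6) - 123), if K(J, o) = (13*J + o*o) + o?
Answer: 2960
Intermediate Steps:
K(J, o) = o + o² + 13*J (K(J, o) = (13*J + o²) + o = (o² + 13*J) + o = o + o² + 13*J)
80*(K(10, -6) - 123) = 80*((-6 + (-6)² + 13*10) - 123) = 80*((-6 + 36 + 130) - 123) = 80*(160 - 123) = 80*37 = 2960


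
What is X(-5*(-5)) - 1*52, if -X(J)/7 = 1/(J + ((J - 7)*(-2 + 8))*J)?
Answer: -141707/2725 ≈ -52.003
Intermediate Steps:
X(J) = -7/(J + J*(-42 + 6*J)) (X(J) = -7/(J + ((J - 7)*(-2 + 8))*J) = -7/(J + ((-7 + J)*6)*J) = -7/(J + (-42 + 6*J)*J) = -7/(J + J*(-42 + 6*J)))
X(-5*(-5)) - 1*52 = -7/(((-5*(-5)))*(-41 + 6*(-5*(-5)))) - 1*52 = -7/(25*(-41 + 6*25)) - 52 = -7*1/25/(-41 + 150) - 52 = -7*1/25/109 - 52 = -7*1/25*1/109 - 52 = -7/2725 - 52 = -141707/2725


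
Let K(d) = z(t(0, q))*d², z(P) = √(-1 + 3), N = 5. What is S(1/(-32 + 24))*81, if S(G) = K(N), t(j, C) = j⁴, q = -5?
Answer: 2025*√2 ≈ 2863.8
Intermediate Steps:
z(P) = √2
K(d) = √2*d²
S(G) = 25*√2 (S(G) = √2*5² = √2*25 = 25*√2)
S(1/(-32 + 24))*81 = (25*√2)*81 = 2025*√2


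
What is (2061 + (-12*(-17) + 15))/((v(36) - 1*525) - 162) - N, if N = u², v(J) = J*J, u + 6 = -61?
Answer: -910507/203 ≈ -4485.3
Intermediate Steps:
u = -67 (u = -6 - 61 = -67)
v(J) = J²
N = 4489 (N = (-67)² = 4489)
(2061 + (-12*(-17) + 15))/((v(36) - 1*525) - 162) - N = (2061 + (-12*(-17) + 15))/((36² - 1*525) - 162) - 1*4489 = (2061 + (204 + 15))/((1296 - 525) - 162) - 4489 = (2061 + 219)/(771 - 162) - 4489 = 2280/609 - 4489 = 2280*(1/609) - 4489 = 760/203 - 4489 = -910507/203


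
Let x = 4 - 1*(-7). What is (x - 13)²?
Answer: 4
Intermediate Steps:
x = 11 (x = 4 + 7 = 11)
(x - 13)² = (11 - 13)² = (-2)² = 4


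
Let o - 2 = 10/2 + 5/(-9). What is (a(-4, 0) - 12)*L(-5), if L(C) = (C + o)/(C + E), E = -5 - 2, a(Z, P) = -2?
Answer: 91/54 ≈ 1.6852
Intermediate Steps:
E = -7
o = 58/9 (o = 2 + (10/2 + 5/(-9)) = 2 + (10*(½) + 5*(-⅑)) = 2 + (5 - 5/9) = 2 + 40/9 = 58/9 ≈ 6.4444)
L(C) = (58/9 + C)/(-7 + C) (L(C) = (C + 58/9)/(C - 7) = (58/9 + C)/(-7 + C))
(a(-4, 0) - 12)*L(-5) = (-2 - 12)*((58/9 - 5)/(-7 - 5)) = -14*13/((-12)*9) = -(-7)*13/(6*9) = -14*(-13/108) = 91/54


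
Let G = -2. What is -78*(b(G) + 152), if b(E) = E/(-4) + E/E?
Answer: -11973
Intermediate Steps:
b(E) = 1 - E/4 (b(E) = E*(-¼) + 1 = -E/4 + 1 = 1 - E/4)
-78*(b(G) + 152) = -78*((1 - ¼*(-2)) + 152) = -78*((1 + ½) + 152) = -78*(3/2 + 152) = -78*307/2 = -11973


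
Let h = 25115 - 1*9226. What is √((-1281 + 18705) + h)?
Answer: √33313 ≈ 182.52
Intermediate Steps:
h = 15889 (h = 25115 - 9226 = 15889)
√((-1281 + 18705) + h) = √((-1281 + 18705) + 15889) = √(17424 + 15889) = √33313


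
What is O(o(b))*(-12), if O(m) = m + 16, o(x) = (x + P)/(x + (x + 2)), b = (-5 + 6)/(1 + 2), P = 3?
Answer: -207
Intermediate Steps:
b = ⅓ (b = 1/3 = 1*(⅓) = ⅓ ≈ 0.33333)
o(x) = (3 + x)/(2 + 2*x) (o(x) = (x + 3)/(x + (x + 2)) = (3 + x)/(x + (2 + x)) = (3 + x)/(2 + 2*x))
O(m) = 16 + m
O(o(b))*(-12) = (16 + (3 + ⅓)/(2*(1 + ⅓)))*(-12) = (16 + (½)*(10/3)/(4/3))*(-12) = (16 + (½)*(¾)*(10/3))*(-12) = (16 + 5/4)*(-12) = (69/4)*(-12) = -207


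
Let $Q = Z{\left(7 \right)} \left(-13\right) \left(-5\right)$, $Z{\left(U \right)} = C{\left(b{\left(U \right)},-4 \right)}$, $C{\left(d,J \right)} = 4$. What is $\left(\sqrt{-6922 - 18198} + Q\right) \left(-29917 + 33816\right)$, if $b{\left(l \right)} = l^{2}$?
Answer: $1013740 + 15596 i \sqrt{1570} \approx 1.0137 \cdot 10^{6} + 6.1796 \cdot 10^{5} i$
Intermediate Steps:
$Z{\left(U \right)} = 4$
$Q = 260$ ($Q = 4 \left(-13\right) \left(-5\right) = \left(-52\right) \left(-5\right) = 260$)
$\left(\sqrt{-6922 - 18198} + Q\right) \left(-29917 + 33816\right) = \left(\sqrt{-6922 - 18198} + 260\right) \left(-29917 + 33816\right) = \left(\sqrt{-25120} + 260\right) 3899 = \left(4 i \sqrt{1570} + 260\right) 3899 = \left(260 + 4 i \sqrt{1570}\right) 3899 = 1013740 + 15596 i \sqrt{1570}$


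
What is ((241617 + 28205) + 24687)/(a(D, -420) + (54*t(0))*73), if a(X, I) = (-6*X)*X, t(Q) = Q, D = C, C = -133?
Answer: -294509/106134 ≈ -2.7749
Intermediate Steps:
D = -133
a(X, I) = -6*X²
((241617 + 28205) + 24687)/(a(D, -420) + (54*t(0))*73) = ((241617 + 28205) + 24687)/(-6*(-133)² + (54*0)*73) = (269822 + 24687)/(-6*17689 + 0*73) = 294509/(-106134 + 0) = 294509/(-106134) = 294509*(-1/106134) = -294509/106134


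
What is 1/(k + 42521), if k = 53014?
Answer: 1/95535 ≈ 1.0467e-5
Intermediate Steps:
1/(k + 42521) = 1/(53014 + 42521) = 1/95535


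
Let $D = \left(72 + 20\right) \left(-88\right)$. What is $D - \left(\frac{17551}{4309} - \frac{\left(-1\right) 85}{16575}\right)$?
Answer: $- \frac{6806131234}{840255} \approx -8100.1$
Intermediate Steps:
$D = -8096$ ($D = 92 \left(-88\right) = -8096$)
$D - \left(\frac{17551}{4309} - \frac{\left(-1\right) 85}{16575}\right) = -8096 - \left(\frac{17551}{4309} - \frac{\left(-1\right) 85}{16575}\right) = -8096 - \frac{3426754}{840255} = - \frac{6806131234}{840255}$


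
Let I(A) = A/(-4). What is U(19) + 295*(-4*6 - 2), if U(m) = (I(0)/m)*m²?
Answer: -7670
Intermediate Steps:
I(A) = -A/4 (I(A) = A*(-¼) = -A/4)
U(m) = 0 (U(m) = ((-¼*0)/m)*m² = (0/m)*m² = 0*m² = 0)
U(19) + 295*(-4*6 - 2) = 0 + 295*(-4*6 - 2) = 0 + 295*(-24 - 2) = 0 + 295*(-26) = 0 - 7670 = -7670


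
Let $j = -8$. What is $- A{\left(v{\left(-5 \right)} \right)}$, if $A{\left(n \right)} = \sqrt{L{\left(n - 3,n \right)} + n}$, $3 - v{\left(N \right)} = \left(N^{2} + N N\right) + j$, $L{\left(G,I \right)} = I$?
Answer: $- i \sqrt{78} \approx - 8.8318 i$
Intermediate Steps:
$v{\left(N \right)} = 11 - 2 N^{2}$ ($v{\left(N \right)} = 3 - \left(\left(N^{2} + N N\right) - 8\right) = 3 - \left(\left(N^{2} + N^{2}\right) - 8\right) = 3 - \left(2 N^{2} - 8\right) = 3 - \left(-8 + 2 N^{2}\right) = 11 - 2 N^{2}$)
$A{\left(n \right)} = \sqrt{2} \sqrt{n}$ ($A{\left(n \right)} = \sqrt{n + n} = \sqrt{2 n} = \sqrt{2} \sqrt{n}$)
$- A{\left(v{\left(-5 \right)} \right)} = - \sqrt{2} \sqrt{11 - 2 \left(-5\right)^{2}} = - \sqrt{2} \sqrt{11 - 50} = - \sqrt{2} \sqrt{-39} = - \sqrt{2} i \sqrt{39} = - i \sqrt{78}$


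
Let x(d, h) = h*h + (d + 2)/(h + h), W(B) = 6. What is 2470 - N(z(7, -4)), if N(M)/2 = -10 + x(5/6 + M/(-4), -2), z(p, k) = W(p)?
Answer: 7448/3 ≈ 2482.7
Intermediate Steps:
z(p, k) = 6
x(d, h) = h² + (2 + d)/(2*h) (x(d, h) = h² + (2 + d)/((2*h)) = h² + (2 + d)*(1/(2*h)) = h² + (2 + d)/(2*h))
N(M) = -161/12 + M/8 (N(M) = 2*(-10 + (1 + (-2)³ + (5/6 + M/(-4))/2)/(-2)) = 2*(-10 - (1 - 8 + (5*(⅙) + M*(-¼))/2)/2) = 2*(-10 - (1 - 8 + (⅚ - M/4)/2)/2) = 2*(-10 - (1 - 8 + (5/12 - M/8))/2) = 2*(-10 - (-79/12 - M/8)/2) = 2*(-10 + (79/24 + M/16)) = 2*(-161/24 + M/16) = -161/12 + M/8)
2470 - N(z(7, -4)) = 2470 - (-161/12 + (⅛)*6) = 2470 - (-161/12 + ¾) = 2470 - 1*(-38/3) = 2470 + 38/3 = 7448/3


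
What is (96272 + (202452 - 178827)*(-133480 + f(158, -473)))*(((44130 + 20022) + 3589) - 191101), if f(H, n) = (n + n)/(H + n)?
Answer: 388990813894080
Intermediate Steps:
f(H, n) = 2*n/(H + n) (f(H, n) = (2*n)/(H + n) = 2*n/(H + n))
(96272 + (202452 - 178827)*(-133480 + f(158, -473)))*(((44130 + 20022) + 3589) - 191101) = (96272 + (202452 - 178827)*(-133480 + 2*(-473)/(158 - 473)))*(((44130 + 20022) + 3589) - 191101) = (96272 + 23625*(-133480 + 2*(-473)/(-315)))*((64152 + 3589) - 191101) = (96272 + 23625*(-133480 + 2*(-473)*(-1/315)))*(67741 - 191101) = (96272 + 23625*(-133480 + 946/315))*(-123360) = (96272 + 23625*(-42045254/315))*(-123360) = (96272 - 3153394050)*(-123360) = -3153297778*(-123360) = 388990813894080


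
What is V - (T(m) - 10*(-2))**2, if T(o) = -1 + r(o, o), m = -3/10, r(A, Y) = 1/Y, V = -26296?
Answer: -238873/9 ≈ -26541.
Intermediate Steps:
m = -3/10 (m = -3*1/10 = -3/10 ≈ -0.30000)
T(o) = -1 + 1/o
V - (T(m) - 10*(-2))**2 = -26296 - ((1 - 1*(-3/10))/(-3/10) - 10*(-2))**2 = -26296 - (-10*(1 + 3/10)/3 + 20)**2 = -26296 - (-10/3*13/10 + 20)**2 = -26296 - (-13/3 + 20)**2 = -26296 - (47/3)**2 = -26296 - 1*2209/9 = -26296 - 2209/9 = -238873/9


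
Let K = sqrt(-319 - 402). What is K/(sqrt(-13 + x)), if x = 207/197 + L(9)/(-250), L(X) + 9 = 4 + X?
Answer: 5*sqrt(1067610965)/21046 ≈ 7.7626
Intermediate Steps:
L(X) = -5 + X (L(X) = -9 + (4 + X) = -5 + X)
x = 25481/24625 (x = 207/197 + (-5 + 9)/(-250) = 207*(1/197) + 4*(-1/250) = 207/197 - 2/125 = 25481/24625 ≈ 1.0348)
K = I*sqrt(721) (K = sqrt(-721) = I*sqrt(721) ≈ 26.851*I)
K/(sqrt(-13 + x)) = (I*sqrt(721))/(sqrt(-13 + 25481/24625)) = (I*sqrt(721))/(sqrt(-294644/24625)) = (I*sqrt(721))/((2*I*sqrt(72556085)/4925)) = (I*sqrt(721))*(-5*I*sqrt(72556085)/147322) = 5*sqrt(1067610965)/21046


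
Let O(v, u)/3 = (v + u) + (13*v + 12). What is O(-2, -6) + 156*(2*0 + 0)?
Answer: -66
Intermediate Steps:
O(v, u) = 36 + 3*u + 42*v (O(v, u) = 3*((v + u) + (13*v + 12)) = 3*((u + v) + (12 + 13*v)) = 3*(12 + u + 14*v) = 36 + 3*u + 42*v)
O(-2, -6) + 156*(2*0 + 0) = (36 + 3*(-6) + 42*(-2)) + 156*(2*0 + 0) = (36 - 18 - 84) + 156*(0 + 0) = -66 + 156*0 = -66 + 0 = -66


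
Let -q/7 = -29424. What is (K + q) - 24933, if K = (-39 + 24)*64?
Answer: 180075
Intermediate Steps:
q = 205968 (q = -7*(-29424) = 205968)
K = -960 (K = -15*64 = -960)
(K + q) - 24933 = (-960 + 205968) - 24933 = 205008 - 24933 = 180075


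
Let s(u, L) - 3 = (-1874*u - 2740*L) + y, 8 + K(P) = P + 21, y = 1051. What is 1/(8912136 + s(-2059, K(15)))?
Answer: 1/12695036 ≈ 7.8771e-8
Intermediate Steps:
K(P) = 13 + P (K(P) = -8 + (P + 21) = -8 + (21 + P) = 13 + P)
s(u, L) = 1054 - 2740*L - 1874*u (s(u, L) = 3 + ((-1874*u - 2740*L) + 1051) = 3 + ((-2740*L - 1874*u) + 1051) = 3 + (1051 - 2740*L - 1874*u) = 1054 - 2740*L - 1874*u)
1/(8912136 + s(-2059, K(15))) = 1/(8912136 + (1054 - 2740*(13 + 15) - 1874*(-2059))) = 1/(8912136 + (1054 - 2740*28 + 3858566)) = 1/(8912136 + (1054 - 76720 + 3858566)) = 1/(8912136 + 3782900) = 1/12695036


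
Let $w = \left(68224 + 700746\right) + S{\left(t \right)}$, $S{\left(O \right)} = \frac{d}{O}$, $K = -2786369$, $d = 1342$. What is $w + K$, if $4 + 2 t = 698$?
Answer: $- \frac{700036111}{347} \approx -2.0174 \cdot 10^{6}$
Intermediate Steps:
$t = 347$ ($t = -2 + \frac{1}{2} \cdot 698 = -2 + 349 = 347$)
$S{\left(O \right)} = \frac{1342}{O}$
$w = \frac{266833932}{347}$ ($w = \left(68224 + 700746\right) + \frac{1342}{347} = 768970 + 1342 \cdot \frac{1}{347} = 768970 + \frac{1342}{347} = \frac{266833932}{347} \approx 7.6897 \cdot 10^{5}$)
$w + K = \frac{266833932}{347} - 2786369 = - \frac{700036111}{347}$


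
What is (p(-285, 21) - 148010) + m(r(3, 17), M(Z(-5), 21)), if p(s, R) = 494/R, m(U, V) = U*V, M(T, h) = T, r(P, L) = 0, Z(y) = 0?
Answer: -3107716/21 ≈ -1.4799e+5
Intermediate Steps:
(p(-285, 21) - 148010) + m(r(3, 17), M(Z(-5), 21)) = (494/21 - 148010) + 0*0 = (494*(1/21) - 148010) + 0 = (494/21 - 148010) + 0 = -3107716/21 + 0 = -3107716/21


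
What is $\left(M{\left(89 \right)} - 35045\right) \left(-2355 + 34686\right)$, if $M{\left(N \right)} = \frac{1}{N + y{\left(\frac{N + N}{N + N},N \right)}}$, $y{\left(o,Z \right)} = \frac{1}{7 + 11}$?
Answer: $- \frac{1816262369727}{1603} \approx -1.133 \cdot 10^{9}$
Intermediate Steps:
$y{\left(o,Z \right)} = \frac{1}{18}$
$M{\left(N \right)} = \frac{1}{\frac{1}{18} + N}$ ($M{\left(N \right)} = \frac{1}{N + \frac{1}{18}} = \frac{1}{\frac{1}{18} + N}$)
$\left(M{\left(89 \right)} - 35045\right) \left(-2355 + 34686\right) = \left(\frac{18}{1 + 18 \cdot 89} - 35045\right) \left(-2355 + 34686\right) = \left(\frac{18}{1 + 1602} - 35045\right) 32331 = \left(\frac{18}{1603} - 35045\right) 32331 = \left(- \frac{56177117}{1603}\right) 32331 = - \frac{1816262369727}{1603}$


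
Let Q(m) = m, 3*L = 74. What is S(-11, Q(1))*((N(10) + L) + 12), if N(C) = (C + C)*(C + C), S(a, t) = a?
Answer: -14410/3 ≈ -4803.3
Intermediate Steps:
L = 74/3 (L = (⅓)*74 = 74/3 ≈ 24.667)
N(C) = 4*C² (N(C) = (2*C)*(2*C) = 4*C²)
S(-11, Q(1))*((N(10) + L) + 12) = -11*((4*10² + 74/3) + 12) = -11*((4*100 + 74/3) + 12) = -11*((400 + 74/3) + 12) = -11*(1274/3 + 12) = -11*1310/3 = -14410/3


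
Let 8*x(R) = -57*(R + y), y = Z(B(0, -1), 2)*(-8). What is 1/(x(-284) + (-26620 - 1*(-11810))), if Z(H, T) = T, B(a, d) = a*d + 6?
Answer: -2/25345 ≈ -7.8911e-5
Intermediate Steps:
B(a, d) = 6 + a*d
y = -16 (y = 2*(-8) = -16)
x(R) = 114 - 57*R/8 (x(R) = (-57*(R - 16))/8 = (-57*(-16 + R))/8 = (912 - 57*R)/8 = 114 - 57*R/8)
1/(x(-284) + (-26620 - 1*(-11810))) = 1/((114 - 57/8*(-284)) + (-26620 - 1*(-11810))) = 1/((114 + 4047/2) + (-26620 + 11810)) = 1/(4275/2 - 14810) = 1/(-25345/2) = -2/25345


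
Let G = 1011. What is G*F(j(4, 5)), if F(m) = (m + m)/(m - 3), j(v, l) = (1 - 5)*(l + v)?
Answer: 24264/13 ≈ 1866.5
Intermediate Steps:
j(v, l) = -4*l - 4*v (j(v, l) = -4*(l + v) = -4*l - 4*v)
F(m) = 2*m/(-3 + m) (F(m) = (2*m)/(-3 + m) = 2*m/(-3 + m))
G*F(j(4, 5)) = 1011*(2*(-4*5 - 4*4)/(-3 + (-4*5 - 4*4))) = 1011*(2*(-20 - 16)/(-3 + (-20 - 16))) = 1011*(2*(-36)/(-3 - 36)) = 1011*(2*(-36)/(-39)) = 1011*(2*(-36)*(-1/39)) = 1011*(24/13) = 24264/13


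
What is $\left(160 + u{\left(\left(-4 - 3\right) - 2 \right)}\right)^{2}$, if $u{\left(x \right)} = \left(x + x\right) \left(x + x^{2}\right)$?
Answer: $1290496$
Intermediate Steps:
$u{\left(x \right)} = 2 x \left(x + x^{2}\right)$
$\left(160 + u{\left(\left(-4 - 3\right) - 2 \right)}\right)^{2} = \left(160 + 2 \left(\left(-4 - 3\right) - 2\right)^{2} \left(1 - 9\right)\right)^{2} = \left(160 + 2 \left(-7 - 2\right)^{2} \left(1 - 9\right)\right)^{2} = \left(160 + 2 \left(-9\right)^{2} \left(1 - 9\right)\right)^{2} = \left(160 + 2 \cdot 81 \left(-8\right)\right)^{2} = \left(160 - 1296\right)^{2} = \left(-1136\right)^{2} = 1290496$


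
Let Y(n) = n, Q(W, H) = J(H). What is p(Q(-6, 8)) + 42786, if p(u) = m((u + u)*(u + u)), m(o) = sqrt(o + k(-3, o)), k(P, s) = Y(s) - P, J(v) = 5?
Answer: 42786 + sqrt(203) ≈ 42800.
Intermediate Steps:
Q(W, H) = 5
k(P, s) = s - P
m(o) = sqrt(3 + 2*o) (m(o) = sqrt(o + (o - 1*(-3))) = sqrt(o + (o + 3)) = sqrt(o + (3 + o)) = sqrt(3 + 2*o))
p(u) = sqrt(3 + 8*u**2) (p(u) = sqrt(3 + 2*((u + u)*(u + u))) = sqrt(3 + 2*((2*u)*(2*u))) = sqrt(3 + 2*(4*u**2)) = sqrt(3 + 8*u**2))
p(Q(-6, 8)) + 42786 = sqrt(3 + 8*5**2) + 42786 = sqrt(3 + 8*25) + 42786 = sqrt(3 + 200) + 42786 = sqrt(203) + 42786 = 42786 + sqrt(203)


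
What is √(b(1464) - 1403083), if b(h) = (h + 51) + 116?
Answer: 2*I*√350363 ≈ 1183.8*I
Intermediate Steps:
b(h) = 167 + h (b(h) = (51 + h) + 116 = 167 + h)
√(b(1464) - 1403083) = √((167 + 1464) - 1403083) = √(1631 - 1403083) = √(-1401452) = 2*I*√350363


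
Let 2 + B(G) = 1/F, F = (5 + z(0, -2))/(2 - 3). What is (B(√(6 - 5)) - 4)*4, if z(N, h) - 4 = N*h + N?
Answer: -220/9 ≈ -24.444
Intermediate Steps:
z(N, h) = 4 + N + N*h (z(N, h) = 4 + (N*h + N) = 4 + (N + N*h) = 4 + N + N*h)
F = -9 (F = (5 + (4 + 0 + 0*(-2)))/(2 - 3) = (5 + (4 + 0 + 0))/(-1) = (5 + 4)*(-1) = 9*(-1) = -9)
B(G) = -19/9 (B(G) = -2 + 1/(-9) = -2 - ⅑ = -19/9)
(B(√(6 - 5)) - 4)*4 = (-19/9 - 4)*4 = -55/9*4 = -220/9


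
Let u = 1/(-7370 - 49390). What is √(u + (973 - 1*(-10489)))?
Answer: √9231774458610/28380 ≈ 107.06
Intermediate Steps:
u = -1/56760 (u = 1/(-56760) = -1/56760 ≈ -1.7618e-5)
√(u + (973 - 1*(-10489))) = √(-1/56760 + (973 - 1*(-10489))) = √(-1/56760 + (973 + 10489)) = √(-1/56760 + 11462) = √(650583119/56760) = √9231774458610/28380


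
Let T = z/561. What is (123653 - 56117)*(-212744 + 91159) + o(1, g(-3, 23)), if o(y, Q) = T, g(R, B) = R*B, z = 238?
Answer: -270975030466/33 ≈ -8.2114e+9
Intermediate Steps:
T = 14/33 (T = 238/561 = 238*(1/561) = 14/33 ≈ 0.42424)
g(R, B) = B*R
o(y, Q) = 14/33
(123653 - 56117)*(-212744 + 91159) + o(1, g(-3, 23)) = (123653 - 56117)*(-212744 + 91159) + 14/33 = 67536*(-121585) + 14/33 = -8211364560 + 14/33 = -270975030466/33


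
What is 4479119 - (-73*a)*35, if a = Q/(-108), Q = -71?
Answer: 483926257/108 ≈ 4.4808e+6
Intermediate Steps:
a = 71/108 (a = -71/(-108) = -71*(-1/108) = 71/108 ≈ 0.65741)
4479119 - (-73*a)*35 = 4479119 - (-73*71/108)*35 = 4479119 - (-5183)*35/108 = 4479119 - 1*(-181405/108) = 4479119 + 181405/108 = 483926257/108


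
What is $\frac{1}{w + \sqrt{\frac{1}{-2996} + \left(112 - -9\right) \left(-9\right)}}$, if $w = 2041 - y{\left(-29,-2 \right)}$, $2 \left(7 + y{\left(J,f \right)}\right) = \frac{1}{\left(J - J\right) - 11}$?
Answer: $\frac{371224623}{760482291773} - \frac{121 i \sqrt{2443721105}}{760482291773} \approx 0.00048814 - 7.8654 \cdot 10^{-6} i$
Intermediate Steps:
$y{\left(J,f \right)} = - \frac{155}{22}$ ($y{\left(J,f \right)} = -7 + \frac{1}{2 \left(\left(J - J\right) - 11\right)} = -7 + \frac{1}{2 \left(0 - 11\right)} = -7 + \frac{1}{2 \left(-11\right)} = -7 + \frac{1}{2} \left(- \frac{1}{11}\right) = -7 - \frac{1}{22} = - \frac{155}{22}$)
$w = \frac{45057}{22}$ ($w = 2041 - - \frac{155}{22} = 2041 + \frac{155}{22} = \frac{45057}{22} \approx 2048.0$)
$\frac{1}{w + \sqrt{\frac{1}{-2996} + \left(112 - -9\right) \left(-9\right)}} = \frac{1}{\frac{45057}{22} + \sqrt{\frac{1}{-2996} + \left(112 - -9\right) \left(-9\right)}} = \frac{1}{\frac{45057}{22} + \sqrt{- \frac{1}{2996} + \left(112 + 9\right) \left(-9\right)}} = \frac{1}{\frac{45057}{22} + \sqrt{- \frac{1}{2996} + 121 \left(-9\right)}} = \frac{1}{\frac{45057}{22} + \sqrt{- \frac{1}{2996} - 1089}} = \frac{1}{\frac{45057}{22} + \sqrt{- \frac{3262645}{2996}}} = \frac{1}{\frac{45057}{22} + \frac{i \sqrt{2443721105}}{1498}}$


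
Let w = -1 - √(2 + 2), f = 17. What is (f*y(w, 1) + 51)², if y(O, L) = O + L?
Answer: 289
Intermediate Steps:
w = -3 (w = -1 - √4 = -1 - 1*2 = -1 - 2 = -3)
y(O, L) = L + O
(f*y(w, 1) + 51)² = (17*(1 - 3) + 51)² = (17*(-2) + 51)² = (-34 + 51)² = 17² = 289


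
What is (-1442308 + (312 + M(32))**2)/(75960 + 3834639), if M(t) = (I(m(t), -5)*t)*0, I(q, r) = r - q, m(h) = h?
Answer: -1344964/3910599 ≈ -0.34393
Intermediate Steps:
M(t) = 0 (M(t) = ((-5 - t)*t)*0 = (t*(-5 - t))*0 = 0)
(-1442308 + (312 + M(32))**2)/(75960 + 3834639) = (-1442308 + (312 + 0)**2)/(75960 + 3834639) = (-1442308 + 312**2)/3910599 = (-1442308 + 97344)*(1/3910599) = -1344964*1/3910599 = -1344964/3910599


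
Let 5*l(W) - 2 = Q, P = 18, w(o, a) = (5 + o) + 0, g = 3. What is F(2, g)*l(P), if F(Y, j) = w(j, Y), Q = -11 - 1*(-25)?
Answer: 128/5 ≈ 25.600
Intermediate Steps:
w(o, a) = 5 + o
Q = 14 (Q = -11 + 25 = 14)
l(W) = 16/5 (l(W) = 2/5 + (1/5)*14 = 2/5 + 14/5 = 16/5)
F(Y, j) = 5 + j
F(2, g)*l(P) = (5 + 3)*(16/5) = 8*(16/5) = 128/5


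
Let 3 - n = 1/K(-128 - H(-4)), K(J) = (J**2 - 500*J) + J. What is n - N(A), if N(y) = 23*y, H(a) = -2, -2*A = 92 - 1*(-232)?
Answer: 293658749/78750 ≈ 3729.0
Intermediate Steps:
A = -162 (A = -(92 - 1*(-232))/2 = -(92 + 232)/2 = -1/2*324 = -162)
K(J) = J**2 - 499*J
n = 236249/78750 (n = 3 - 1/((-128 - 1*(-2))*(-499 + (-128 - 1*(-2)))) = 3 - 1/((-128 + 2)*(-499 + (-128 + 2))) = 3 - 1/((-126*(-499 - 126))) = 3 - 1/((-126*(-625))) = 3 - 1/78750 = 236249/78750 ≈ 3.0000)
n - N(A) = 236249/78750 - 23*(-162) = 236249/78750 - 1*(-3726) = 236249/78750 + 3726 = 293658749/78750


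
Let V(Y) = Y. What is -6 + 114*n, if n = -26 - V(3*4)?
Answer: -4338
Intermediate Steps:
n = -38 (n = -26 - 3*4 = -26 - 1*12 = -26 - 12 = -38)
-6 + 114*n = -6 + 114*(-38) = -6 - 4332 = -4338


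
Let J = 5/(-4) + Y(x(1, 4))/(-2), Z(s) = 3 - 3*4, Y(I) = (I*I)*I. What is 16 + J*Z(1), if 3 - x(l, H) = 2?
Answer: 127/4 ≈ 31.750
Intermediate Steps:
x(l, H) = 1 (x(l, H) = 3 - 1*2 = 3 - 2 = 1)
Y(I) = I³ (Y(I) = I²*I = I³)
Z(s) = -9 (Z(s) = 3 - 12 = -9)
J = -7/4 (J = 5/(-4) + 1³/(-2) = 5*(-¼) + 1*(-½) = -5/4 - ½ = -7/4 ≈ -1.7500)
16 + J*Z(1) = 16 - 7/4*(-9) = 16 + 63/4 = 127/4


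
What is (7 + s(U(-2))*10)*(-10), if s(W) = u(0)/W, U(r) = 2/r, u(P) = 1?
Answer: 30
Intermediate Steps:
s(W) = 1/W
(7 + s(U(-2))*10)*(-10) = (7 + 10/(2/(-2)))*(-10) = (7 + 10/(2*(-½)))*(-10) = (7 + 10/(-1))*(-10) = (7 - 1*10)*(-10) = (7 - 10)*(-10) = -3*(-10) = 30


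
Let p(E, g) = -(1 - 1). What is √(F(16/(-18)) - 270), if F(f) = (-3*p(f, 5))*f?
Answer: 3*I*√30 ≈ 16.432*I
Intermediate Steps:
p(E, g) = 0 (p(E, g) = -1*0 = 0)
F(f) = 0 (F(f) = (-3*0)*f = 0*f = 0)
√(F(16/(-18)) - 270) = √(0 - 270) = √(-270) = 3*I*√30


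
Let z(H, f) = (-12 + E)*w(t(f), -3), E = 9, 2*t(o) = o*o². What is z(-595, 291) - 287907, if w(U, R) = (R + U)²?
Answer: -1821708888813303/4 ≈ -4.5543e+14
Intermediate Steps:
t(o) = o³/2 (t(o) = (o*o²)/2 = o³/2)
z(H, f) = -3*(-3 + f³/2)² (z(H, f) = (-12 + 9)*(-3 + f³/2)² = -3*(-3 + f³/2)²)
z(-595, 291) - 287907 = -3*(-6 + 291³)²/4 - 287907 = -3*(-6 + 24642171)²/4 - 287907 = -¾*24642165² - 287907 = -¾*607236295887225 - 287907 = -1821708887661675/4 - 287907 = -1821708888813303/4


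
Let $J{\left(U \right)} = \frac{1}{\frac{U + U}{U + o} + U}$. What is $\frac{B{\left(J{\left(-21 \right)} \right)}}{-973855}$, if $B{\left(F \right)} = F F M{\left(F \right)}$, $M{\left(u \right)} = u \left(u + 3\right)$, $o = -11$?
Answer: $\frac{3805184}{9588187396659375} \approx 3.9686 \cdot 10^{-10}$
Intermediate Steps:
$M{\left(u \right)} = u \left(3 + u\right)$
$J{\left(U \right)} = \frac{1}{U + \frac{2 U}{-11 + U}}$ ($J{\left(U \right)} = \frac{1}{\frac{U + U}{U - 11} + U} = \frac{1}{\frac{2 U}{-11 + U} + U} = \frac{1}{U + \frac{2 U}{-11 + U}}$)
$B{\left(F \right)} = F^{3} \left(3 + F\right)$ ($B{\left(F \right)} = F F F \left(3 + F\right) = F^{2} F \left(3 + F\right) = F^{3} \left(3 + F\right)$)
$\frac{B{\left(J{\left(-21 \right)} \right)}}{-973855} = \frac{\left(\frac{-11 - 21}{\left(-21\right) \left(-9 - 21\right)}\right)^{3} \left(3 + \frac{-11 - 21}{\left(-21\right) \left(-9 - 21\right)}\right)}{-973855} = \left(\left(- \frac{1}{21}\right) \frac{1}{-30} \left(-32\right)\right)^{3} \left(3 - \frac{1}{21} \frac{1}{-30} \left(-32\right)\right) \left(- \frac{1}{973855}\right) = \left(\left(- \frac{1}{21}\right) \left(- \frac{1}{30}\right) \left(-32\right)\right)^{3} \left(3 - \left(- \frac{1}{630}\right) \left(-32\right)\right) \left(- \frac{1}{973855}\right) = \left(- \frac{16}{315}\right)^{3} \left(3 - \frac{16}{315}\right) \left(- \frac{1}{973855}\right) = \left(- \frac{4096}{31255875}\right) \frac{929}{315} \left(- \frac{1}{973855}\right) = \left(- \frac{3805184}{9845600625}\right) \left(- \frac{1}{973855}\right) = \frac{3805184}{9588187396659375}$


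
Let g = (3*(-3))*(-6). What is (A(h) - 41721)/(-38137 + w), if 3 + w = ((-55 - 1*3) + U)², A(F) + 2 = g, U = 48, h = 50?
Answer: 41669/38040 ≈ 1.0954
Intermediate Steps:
g = 54 (g = -9*(-6) = 54)
A(F) = 52 (A(F) = -2 + 54 = 52)
w = 97 (w = -3 + ((-55 - 1*3) + 48)² = -3 + ((-55 - 3) + 48)² = -3 + (-58 + 48)² = -3 + (-10)² = -3 + 100 = 97)
(A(h) - 41721)/(-38137 + w) = (52 - 41721)/(-38137 + 97) = -41669/(-38040) = -41669*(-1/38040) = 41669/38040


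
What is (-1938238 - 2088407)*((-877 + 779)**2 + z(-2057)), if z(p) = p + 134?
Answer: -30928660245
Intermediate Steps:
z(p) = 134 + p
(-1938238 - 2088407)*((-877 + 779)**2 + z(-2057)) = (-1938238 - 2088407)*((-877 + 779)**2 + (134 - 2057)) = -4026645*((-98)**2 - 1923) = -4026645*(9604 - 1923) = -4026645*7681 = -30928660245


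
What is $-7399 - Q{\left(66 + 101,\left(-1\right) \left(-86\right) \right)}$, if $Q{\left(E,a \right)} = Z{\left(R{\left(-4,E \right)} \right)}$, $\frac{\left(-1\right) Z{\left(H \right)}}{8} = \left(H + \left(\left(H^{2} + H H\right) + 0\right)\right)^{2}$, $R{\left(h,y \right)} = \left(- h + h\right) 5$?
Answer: $-7399$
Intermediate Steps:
$R{\left(h,y \right)} = 0$ ($R{\left(h,y \right)} = 0 \cdot 5 = 0$)
$Z{\left(H \right)} = - 8 \left(H + 2 H^{2}\right)^{2}$ ($Z{\left(H \right)} = - 8 \left(H + \left(\left(H^{2} + H H\right) + 0\right)\right)^{2} = - 8 \left(H + \left(\left(H^{2} + H^{2}\right) + 0\right)\right)^{2} = - 8 \left(H + \left(2 H^{2} + 0\right)\right)^{2} = - 8 \left(H + 2 H^{2}\right)^{2}$)
$Q{\left(E,a \right)} = 0$ ($Q{\left(E,a \right)} = - 8 \cdot 0^{2} \left(1 + 2 \cdot 0\right)^{2} = \left(-8\right) 0 \left(1 + 0\right)^{2} = \left(-8\right) 0 \cdot 1^{2} = \left(-8\right) 0 \cdot 1 = 0$)
$-7399 - Q{\left(66 + 101,\left(-1\right) \left(-86\right) \right)} = -7399 - 0 = -7399 + 0 = -7399$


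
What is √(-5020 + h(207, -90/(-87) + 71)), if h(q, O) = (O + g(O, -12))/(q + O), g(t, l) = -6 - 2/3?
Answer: I*√2559056493/714 ≈ 70.85*I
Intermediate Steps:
g(t, l) = -20/3 (g(t, l) = -6 - 2*⅓ = -6 - ⅔ = -20/3)
h(q, O) = (-20/3 + O)/(O + q) (h(q, O) = (O - 20/3)/(q + O) = (-20/3 + O)/(O + q))
√(-5020 + h(207, -90/(-87) + 71)) = √(-5020 + (-20/3 + (-90/(-87) + 71))/((-90/(-87) + 71) + 207)) = √(-5020 + (-20/3 + (-90*(-1/87) + 71))/((-90*(-1/87) + 71) + 207)) = √(-5020 + (-20/3 + (30/29 + 71))/((30/29 + 71) + 207)) = √(-5020 + (-20/3 + 2089/29)/(2089/29 + 207)) = √(-5020 + (5687/87)/(8092/29)) = √(-5020 + (29/8092)*(5687/87)) = √(-5020 + 5687/24276) = √(-121859833/24276) = I*√2559056493/714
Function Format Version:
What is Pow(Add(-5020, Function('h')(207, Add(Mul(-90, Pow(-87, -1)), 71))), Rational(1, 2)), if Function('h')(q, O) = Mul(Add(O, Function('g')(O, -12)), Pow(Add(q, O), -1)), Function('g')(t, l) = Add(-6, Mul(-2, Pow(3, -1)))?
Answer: Mul(Rational(1, 714), I, Pow(2559056493, Rational(1, 2))) ≈ Mul(70.850, I)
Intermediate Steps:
Function('g')(t, l) = Rational(-20, 3) (Function('g')(t, l) = Add(-6, Mul(-2, Rational(1, 3))) = Add(-6, Rational(-2, 3)) = Rational(-20, 3))
Function('h')(q, O) = Mul(Pow(Add(O, q), -1), Add(Rational(-20, 3), O)) (Function('h')(q, O) = Mul(Add(O, Rational(-20, 3)), Pow(Add(q, O), -1)) = Mul(Add(Rational(-20, 3), O), Pow(Add(O, q), -1)) = Mul(Pow(Add(O, q), -1), Add(Rational(-20, 3), O)))
Pow(Add(-5020, Function('h')(207, Add(Mul(-90, Pow(-87, -1)), 71))), Rational(1, 2)) = Pow(Add(-5020, Mul(Pow(Add(Add(Mul(-90, Pow(-87, -1)), 71), 207), -1), Add(Rational(-20, 3), Add(Mul(-90, Pow(-87, -1)), 71)))), Rational(1, 2)) = Pow(Add(-5020, Mul(Pow(Add(Add(Mul(-90, Rational(-1, 87)), 71), 207), -1), Add(Rational(-20, 3), Add(Mul(-90, Rational(-1, 87)), 71)))), Rational(1, 2)) = Pow(Add(-5020, Mul(Pow(Add(Add(Rational(30, 29), 71), 207), -1), Add(Rational(-20, 3), Add(Rational(30, 29), 71)))), Rational(1, 2)) = Pow(Add(-5020, Mul(Pow(Add(Rational(2089, 29), 207), -1), Add(Rational(-20, 3), Rational(2089, 29)))), Rational(1, 2)) = Pow(Add(-5020, Mul(Pow(Rational(8092, 29), -1), Rational(5687, 87))), Rational(1, 2)) = Pow(Add(-5020, Mul(Rational(29, 8092), Rational(5687, 87))), Rational(1, 2)) = Pow(Add(-5020, Rational(5687, 24276)), Rational(1, 2)) = Pow(Rational(-121859833, 24276), Rational(1, 2)) = Mul(Rational(1, 714), I, Pow(2559056493, Rational(1, 2)))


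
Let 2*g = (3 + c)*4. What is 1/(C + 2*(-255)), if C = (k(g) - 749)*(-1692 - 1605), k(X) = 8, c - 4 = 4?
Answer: 1/2442567 ≈ 4.0941e-7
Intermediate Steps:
c = 8 (c = 4 + 4 = 8)
g = 22 (g = ((3 + 8)*4)/2 = (11*4)/2 = (1/2)*44 = 22)
C = 2443077 (C = (8 - 749)*(-1692 - 1605) = -741*(-3297) = 2443077)
1/(C + 2*(-255)) = 1/(2443077 + 2*(-255)) = 1/(2443077 - 510) = 1/2442567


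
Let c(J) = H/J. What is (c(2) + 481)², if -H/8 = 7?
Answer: 205209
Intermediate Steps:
H = -56 (H = -8*7 = -56)
c(J) = -56/J
(c(2) + 481)² = (-56/2 + 481)² = (-56*½ + 481)² = (-28 + 481)² = 453² = 205209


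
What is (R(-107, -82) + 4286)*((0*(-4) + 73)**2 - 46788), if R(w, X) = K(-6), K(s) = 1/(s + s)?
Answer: -2132277829/12 ≈ -1.7769e+8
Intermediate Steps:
K(s) = 1/(2*s)
R(w, X) = -1/12 (R(w, X) = (1/2)/(-6) = (1/2)*(-1/6) = -1/12)
(R(-107, -82) + 4286)*((0*(-4) + 73)**2 - 46788) = (-1/12 + 4286)*((0*(-4) + 73)**2 - 46788) = 51431*((0 + 73)**2 - 46788)/12 = 51431*(73**2 - 46788)/12 = 51431*(5329 - 46788)/12 = (51431/12)*(-41459) = -2132277829/12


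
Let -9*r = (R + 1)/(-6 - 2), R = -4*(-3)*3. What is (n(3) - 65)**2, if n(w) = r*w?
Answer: 2319529/576 ≈ 4027.0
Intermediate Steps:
R = 36 (R = 12*3 = 36)
r = 37/72 (r = -(36 + 1)/(9*(-6 - 2)) = -37/(9*(-8)) = -37*(-1)/(9*8) = -1/9*(-37/8) = 37/72 ≈ 0.51389)
n(w) = 37*w/72
(n(3) - 65)**2 = ((37/72)*3 - 65)**2 = (37/24 - 65)**2 = (-1523/24)**2 = 2319529/576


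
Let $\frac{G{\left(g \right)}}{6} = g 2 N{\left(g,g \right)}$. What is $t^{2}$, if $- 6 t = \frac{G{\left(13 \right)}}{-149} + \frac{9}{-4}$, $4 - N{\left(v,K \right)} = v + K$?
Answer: $\frac{17048641}{1420864} \approx 11.999$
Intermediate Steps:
$N{\left(v,K \right)} = 4 - K - v$ ($N{\left(v,K \right)} = 4 - \left(v + K\right) = 4 - \left(K + v\right) = 4 - K - v$)
$G{\left(g \right)} = 12 g \left(4 - 2 g\right)$ ($G{\left(g \right)} = 6 g 2 \left(4 - g - g\right) = 6 \cdot 2 g \left(4 - 2 g\right) = 12 g \left(4 - 2 g\right)$)
$t = - \frac{4129}{1192}$ ($t = - \frac{\frac{24 \cdot 13 \left(2 - 13\right)}{-149} + \frac{9}{-4}}{6} = - \frac{24 \cdot 13 \left(2 - 13\right) \left(- \frac{1}{149}\right) + 9 \left(- \frac{1}{4}\right)}{6} = - \frac{24 \cdot 13 \left(-11\right) \left(- \frac{1}{149}\right) - \frac{9}{4}}{6} = - \frac{\left(-3432\right) \left(- \frac{1}{149}\right) - \frac{9}{4}}{6} = - \frac{\frac{3432}{149} - \frac{9}{4}}{6} = \left(- \frac{1}{6}\right) \frac{12387}{596} = - \frac{4129}{1192} \approx -3.4639$)
$t^{2} = \left(- \frac{4129}{1192}\right)^{2} = \frac{17048641}{1420864}$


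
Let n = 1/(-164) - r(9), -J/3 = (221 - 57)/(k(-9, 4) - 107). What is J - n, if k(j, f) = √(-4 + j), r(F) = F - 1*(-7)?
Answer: 19360683/939884 + 246*I*√13/5731 ≈ 20.599 + 0.15477*I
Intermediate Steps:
r(F) = 7 + F (r(F) = F + 7 = 7 + F)
J = -492/(-107 + I*√13) (J = -3*(221 - 57)/(√(-4 - 9) - 107) = -492/(√(-13) - 107) = -492/(I*√13 - 107) = -492/(-107 + I*√13) ≈ 4.5929 + 0.15477*I)
n = -2625/164 (n = 1/(-164) - (7 + 9) = -1/164 - 1*16 = -1/164 - 16 = -2625/164 ≈ -16.006)
J - n = (26322/5731 + 246*I*√13/5731) - 1*(-2625/164) = (26322/5731 + 246*I*√13/5731) + 2625/164 = 19360683/939884 + 246*I*√13/5731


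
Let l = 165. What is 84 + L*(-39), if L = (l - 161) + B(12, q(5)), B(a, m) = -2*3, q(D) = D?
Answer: 162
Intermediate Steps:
B(a, m) = -6
L = -2 (L = (165 - 161) - 6 = 4 - 6 = -2)
84 + L*(-39) = 84 - 2*(-39) = 84 + 78 = 162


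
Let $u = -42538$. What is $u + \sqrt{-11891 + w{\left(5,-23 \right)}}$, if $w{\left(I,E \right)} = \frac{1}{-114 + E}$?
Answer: $-42538 + \frac{2 i \sqrt{55795579}}{137} \approx -42538.0 + 109.05 i$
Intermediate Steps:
$u + \sqrt{-11891 + w{\left(5,-23 \right)}} = -42538 + \sqrt{-11891 + \frac{1}{-114 - 23}} = -42538 + \sqrt{-11891 + \frac{1}{-137}} = -42538 + \sqrt{-11891 - \frac{1}{137}} = -42538 + \sqrt{- \frac{1629068}{137}} = -42538 + \frac{2 i \sqrt{55795579}}{137}$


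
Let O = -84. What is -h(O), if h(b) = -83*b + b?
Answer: -6888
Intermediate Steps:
h(b) = -82*b
-h(O) = -(-82)*(-84) = -1*6888 = -6888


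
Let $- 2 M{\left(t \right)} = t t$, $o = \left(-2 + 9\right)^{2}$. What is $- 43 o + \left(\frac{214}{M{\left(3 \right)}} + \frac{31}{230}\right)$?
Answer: $- \frac{4459651}{2070} \approx -2154.4$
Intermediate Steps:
$o = 49$ ($o = 7^{2} = 49$)
$M{\left(t \right)} = - \frac{t^{2}}{2}$ ($M{\left(t \right)} = - \frac{t t}{2} = - \frac{t^{2}}{2}$)
$- 43 o + \left(\frac{214}{M{\left(3 \right)}} + \frac{31}{230}\right) = \left(-43\right) 49 + \left(\frac{214}{\left(- \frac{1}{2}\right) 3^{2}} + \frac{31}{230}\right) = -2107 + \left(\frac{214}{\left(- \frac{1}{2}\right) 9} + 31 \cdot \frac{1}{230}\right) = -2107 + \left(\frac{214}{- \frac{9}{2}} + \frac{31}{230}\right) = -2107 + \left(214 \left(- \frac{2}{9}\right) + \frac{31}{230}\right) = -2107 + \left(- \frac{428}{9} + \frac{31}{230}\right) = -2107 - \frac{98161}{2070} = - \frac{4459651}{2070}$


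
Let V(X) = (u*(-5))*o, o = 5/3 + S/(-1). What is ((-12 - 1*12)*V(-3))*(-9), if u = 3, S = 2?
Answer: 1080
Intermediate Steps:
o = -1/3 (o = 5/3 + 2/(-1) = 5*(1/3) + 2*(-1) = 5/3 - 2 = -1/3 ≈ -0.33333)
V(X) = 5 (V(X) = (3*(-5))*(-1/3) = -15*(-1/3) = 5)
((-12 - 1*12)*V(-3))*(-9) = ((-12 - 1*12)*5)*(-9) = ((-12 - 12)*5)*(-9) = -24*5*(-9) = -120*(-9) = 1080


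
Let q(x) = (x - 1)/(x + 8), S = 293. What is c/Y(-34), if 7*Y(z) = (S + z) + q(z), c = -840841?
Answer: -21861866/967 ≈ -22608.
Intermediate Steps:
q(x) = (-1 + x)/(8 + x)
Y(z) = 293/7 + z/7 + (-1 + z)/(7*(8 + z)) (Y(z) = ((293 + z) + (-1 + z)/(8 + z))/7 = (293 + z + (-1 + z)/(8 + z))/7 = 293/7 + z/7 + (-1 + z)/(7*(8 + z)))
c/Y(-34) = -840841*7*(8 - 34)/(2343 + (-34)² + 302*(-34)) = -840841*(-182/(2343 + 1156 - 10268)) = -840841/((⅐)*(-1/26)*(-6769)) = -840841/967/26 = -840841*26/967 = -21861866/967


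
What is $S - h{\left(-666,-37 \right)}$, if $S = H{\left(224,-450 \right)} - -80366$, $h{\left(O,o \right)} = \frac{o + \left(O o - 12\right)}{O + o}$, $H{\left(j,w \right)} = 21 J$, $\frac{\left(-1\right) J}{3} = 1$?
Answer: $\frac{56477602}{703} \approx 80338.0$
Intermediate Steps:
$J = -3$ ($J = \left(-3\right) 1 = -3$)
$H{\left(j,w \right)} = -63$ ($H{\left(j,w \right)} = 21 \left(-3\right) = -63$)
$h{\left(O,o \right)} = \frac{-12 + o + O o}{O + o}$ ($h{\left(O,o \right)} = \frac{o + \left(-12 + O o\right)}{O + o} = \frac{-12 + o + O o}{O + o}$)
$S = 80303$ ($S = -63 - -80366 = -63 + 80366 = 80303$)
$S - h{\left(-666,-37 \right)} = 80303 - \frac{-12 - 37 - -24642}{-666 - 37} = 80303 - \frac{-12 - 37 + 24642}{-703} = 80303 - \left(- \frac{1}{703}\right) 24593 = 80303 - - \frac{24593}{703} = 80303 + \frac{24593}{703} = \frac{56477602}{703}$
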